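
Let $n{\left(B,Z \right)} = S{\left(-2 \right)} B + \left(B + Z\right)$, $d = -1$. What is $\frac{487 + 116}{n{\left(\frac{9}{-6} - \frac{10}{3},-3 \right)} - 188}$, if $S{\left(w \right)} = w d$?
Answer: $- \frac{402}{137} \approx -2.9343$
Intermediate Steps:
$S{\left(w \right)} = - w$ ($S{\left(w \right)} = w \left(-1\right) = - w$)
$n{\left(B,Z \right)} = Z + 3 B$ ($n{\left(B,Z \right)} = \left(-1\right) \left(-2\right) B + \left(B + Z\right) = 2 B + \left(B + Z\right) = Z + 3 B$)
$\frac{487 + 116}{n{\left(\frac{9}{-6} - \frac{10}{3},-3 \right)} - 188} = \frac{487 + 116}{\left(-3 + 3 \left(\frac{9}{-6} - \frac{10}{3}\right)\right) - 188} = \frac{603}{\left(-3 + 3 \left(9 \left(- \frac{1}{6}\right) - \frac{10}{3}\right)\right) - 188} = \frac{603}{\left(-3 + 3 \left(- \frac{3}{2} - \frac{10}{3}\right)\right) - 188} = \frac{603}{\left(-3 + 3 \left(- \frac{29}{6}\right)\right) - 188} = \frac{603}{\left(-3 - \frac{29}{2}\right) - 188} = \frac{603}{- \frac{35}{2} - 188} = \frac{603}{- \frac{411}{2}} = 603 \left(- \frac{2}{411}\right) = - \frac{402}{137}$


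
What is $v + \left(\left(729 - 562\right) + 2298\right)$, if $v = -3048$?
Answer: $-583$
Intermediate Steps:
$v + \left(\left(729 - 562\right) + 2298\right) = -3048 + \left(\left(729 - 562\right) + 2298\right) = -3048 + \left(167 + 2298\right) = -3048 + 2465 = -583$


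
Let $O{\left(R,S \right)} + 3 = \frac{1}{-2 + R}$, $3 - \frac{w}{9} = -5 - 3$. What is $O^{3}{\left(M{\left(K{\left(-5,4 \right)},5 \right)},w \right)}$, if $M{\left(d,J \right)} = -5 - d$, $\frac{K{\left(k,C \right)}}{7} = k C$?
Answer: $- \frac{63044792}{2352637} \approx -26.797$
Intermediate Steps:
$w = 99$ ($w = 27 - 9 \left(-5 - 3\right) = 27 - -72 = 27 + 72 = 99$)
$K{\left(k,C \right)} = 7 C k$ ($K{\left(k,C \right)} = 7 k C = 7 C k$)
$O{\left(R,S \right)} = -3 + \frac{1}{-2 + R}$
$O^{3}{\left(M{\left(K{\left(-5,4 \right)},5 \right)},w \right)} = \left(\frac{7 - 3 \left(-5 - 7 \cdot 4 \left(-5\right)\right)}{-2 - \left(5 + 7 \cdot 4 \left(-5\right)\right)}\right)^{3} = \left(\frac{7 - 3 \left(-5 - -140\right)}{-2 - -135}\right)^{3} = \left(\frac{7 - 3 \left(-5 + 140\right)}{-2 + \left(-5 + 140\right)}\right)^{3} = \left(\frac{7 - 405}{-2 + 135}\right)^{3} = \left(\frac{7 - 405}{133}\right)^{3} = \left(\frac{1}{133} \left(-398\right)\right)^{3} = \left(- \frac{398}{133}\right)^{3} = - \frac{63044792}{2352637}$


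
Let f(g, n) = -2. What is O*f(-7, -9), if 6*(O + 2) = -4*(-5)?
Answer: -8/3 ≈ -2.6667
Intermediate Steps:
O = 4/3 (O = -2 + (-4*(-5))/6 = -2 + (⅙)*20 = -2 + 10/3 = 4/3 ≈ 1.3333)
O*f(-7, -9) = (4/3)*(-2) = -8/3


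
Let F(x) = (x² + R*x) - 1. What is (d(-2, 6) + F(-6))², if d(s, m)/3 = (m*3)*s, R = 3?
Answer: 8281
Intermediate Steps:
d(s, m) = 9*m*s (d(s, m) = 3*((m*3)*s) = 3*((3*m)*s) = 3*(3*m*s) = 9*m*s)
F(x) = -1 + x² + 3*x (F(x) = (x² + 3*x) - 1 = -1 + x² + 3*x)
(d(-2, 6) + F(-6))² = (9*6*(-2) + (-1 + (-6)² + 3*(-6)))² = (-108 + (-1 + 36 - 18))² = (-108 + 17)² = (-91)² = 8281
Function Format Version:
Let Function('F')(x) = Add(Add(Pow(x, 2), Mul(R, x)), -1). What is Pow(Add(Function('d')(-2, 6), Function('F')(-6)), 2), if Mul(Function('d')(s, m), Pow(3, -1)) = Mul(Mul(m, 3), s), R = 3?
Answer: 8281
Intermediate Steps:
Function('d')(s, m) = Mul(9, m, s) (Function('d')(s, m) = Mul(3, Mul(Mul(m, 3), s)) = Mul(3, Mul(Mul(3, m), s)) = Mul(3, Mul(3, m, s)) = Mul(9, m, s))
Function('F')(x) = Add(-1, Pow(x, 2), Mul(3, x)) (Function('F')(x) = Add(Add(Pow(x, 2), Mul(3, x)), -1) = Add(-1, Pow(x, 2), Mul(3, x)))
Pow(Add(Function('d')(-2, 6), Function('F')(-6)), 2) = Pow(Add(Mul(9, 6, -2), Add(-1, Pow(-6, 2), Mul(3, -6))), 2) = Pow(Add(-108, Add(-1, 36, -18)), 2) = Pow(Add(-108, 17), 2) = Pow(-91, 2) = 8281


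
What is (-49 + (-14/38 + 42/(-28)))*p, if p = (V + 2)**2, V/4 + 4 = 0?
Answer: -189434/19 ≈ -9970.2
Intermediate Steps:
V = -16 (V = -16 + 4*0 = -16 + 0 = -16)
p = 196 (p = (-16 + 2)**2 = (-14)**2 = 196)
(-49 + (-14/38 + 42/(-28)))*p = (-49 + (-14/38 + 42/(-28)))*196 = (-49 + (-14*1/38 + 42*(-1/28)))*196 = (-49 + (-7/19 - 3/2))*196 = (-49 - 71/38)*196 = -1933/38*196 = -189434/19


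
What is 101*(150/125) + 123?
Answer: 1221/5 ≈ 244.20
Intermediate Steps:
101*(150/125) + 123 = 101*(150*(1/125)) + 123 = 101*(6/5) + 123 = 606/5 + 123 = 1221/5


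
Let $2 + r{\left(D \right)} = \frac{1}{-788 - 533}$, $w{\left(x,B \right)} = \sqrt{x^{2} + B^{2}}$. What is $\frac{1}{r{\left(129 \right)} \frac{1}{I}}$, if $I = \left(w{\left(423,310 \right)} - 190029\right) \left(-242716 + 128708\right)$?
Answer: $- \frac{9539745150824}{881} + \frac{150604568 \sqrt{275029}}{2643} \approx -1.0798 \cdot 10^{10}$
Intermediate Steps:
$w{\left(x,B \right)} = \sqrt{B^{2} + x^{2}}$
$I = 21664826232 - 114008 \sqrt{275029}$ ($I = \left(\sqrt{310^{2} + 423^{2}} - 190029\right) \left(-242716 + 128708\right) = \left(\sqrt{96100 + 178929} - 190029\right) \left(-114008\right) = \left(\sqrt{275029} - 190029\right) \left(-114008\right) = \left(-190029 + \sqrt{275029}\right) \left(-114008\right) = 21664826232 - 114008 \sqrt{275029} \approx 2.1605 \cdot 10^{10}$)
$r{\left(D \right)} = - \frac{2643}{1321}$ ($r{\left(D \right)} = -2 + \frac{1}{-788 - 533} = -2 + \frac{1}{-1321} = -2 - \frac{1}{1321} = - \frac{2643}{1321}$)
$\frac{1}{r{\left(129 \right)} \frac{1}{I}} = \frac{1}{\left(- \frac{2643}{1321}\right) \frac{1}{21664826232 - 114008 \sqrt{275029}}} = - \frac{9539745150824}{881} + \frac{150604568 \sqrt{275029}}{2643}$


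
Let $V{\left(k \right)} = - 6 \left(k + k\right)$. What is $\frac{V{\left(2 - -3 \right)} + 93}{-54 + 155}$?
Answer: $\frac{33}{101} \approx 0.32673$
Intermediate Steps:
$V{\left(k \right)} = - 12 k$ ($V{\left(k \right)} = - 6 \cdot 2 k = - 12 k$)
$\frac{V{\left(2 - -3 \right)} + 93}{-54 + 155} = \frac{- 12 \left(2 - -3\right) + 93}{-54 + 155} = \frac{- 12 \left(2 + 3\right) + 93}{101} = \left(\left(-12\right) 5 + 93\right) \frac{1}{101} = \left(-60 + 93\right) \frac{1}{101} = 33 \cdot \frac{1}{101} = \frac{33}{101}$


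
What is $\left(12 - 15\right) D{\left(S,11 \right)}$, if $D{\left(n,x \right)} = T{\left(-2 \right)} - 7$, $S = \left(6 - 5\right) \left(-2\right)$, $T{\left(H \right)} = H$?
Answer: $27$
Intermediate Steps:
$S = -2$ ($S = 1 \left(-2\right) = -2$)
$D{\left(n,x \right)} = -9$ ($D{\left(n,x \right)} = -2 - 7 = -9$)
$\left(12 - 15\right) D{\left(S,11 \right)} = \left(12 - 15\right) \left(-9\right) = \left(-3\right) \left(-9\right) = 27$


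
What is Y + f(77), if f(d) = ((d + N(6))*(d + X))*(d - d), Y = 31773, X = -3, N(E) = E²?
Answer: 31773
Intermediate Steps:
f(d) = 0 (f(d) = ((d + 6²)*(d - 3))*(d - d) = ((d + 36)*(-3 + d))*0 = ((36 + d)*(-3 + d))*0 = ((-3 + d)*(36 + d))*0 = 0)
Y + f(77) = 31773 + 0 = 31773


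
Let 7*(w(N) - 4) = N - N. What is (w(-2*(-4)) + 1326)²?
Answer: 1768900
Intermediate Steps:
w(N) = 4 (w(N) = 4 + (N - N)/7 = 4 + (⅐)*0 = 4 + 0 = 4)
(w(-2*(-4)) + 1326)² = (4 + 1326)² = 1330² = 1768900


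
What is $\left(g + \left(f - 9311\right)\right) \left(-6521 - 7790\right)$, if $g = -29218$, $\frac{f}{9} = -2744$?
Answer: $904812975$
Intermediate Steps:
$f = -24696$ ($f = 9 \left(-2744\right) = -24696$)
$\left(g + \left(f - 9311\right)\right) \left(-6521 - 7790\right) = \left(-29218 - 34007\right) \left(-6521 - 7790\right) = \left(-29218 - 34007\right) \left(-14311\right) = \left(-63225\right) \left(-14311\right) = 904812975$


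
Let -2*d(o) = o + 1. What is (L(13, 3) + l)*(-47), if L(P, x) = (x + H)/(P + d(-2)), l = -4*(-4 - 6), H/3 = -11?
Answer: -15980/9 ≈ -1775.6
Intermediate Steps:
H = -33 (H = 3*(-11) = -33)
d(o) = -1/2 - o/2 (d(o) = -(o + 1)/2 = -(1 + o)/2 = -1/2 - o/2)
l = 40 (l = -4*(-10) = 40)
L(P, x) = (-33 + x)/(1/2 + P) (L(P, x) = (x - 33)/(P + (-1/2 - 1/2*(-2))) = (-33 + x)/(P + (-1/2 + 1)) = (-33 + x)/(P + 1/2) = (-33 + x)/(1/2 + P))
(L(13, 3) + l)*(-47) = (2*(-33 + 3)/(1 + 2*13) + 40)*(-47) = (2*(-30)/(1 + 26) + 40)*(-47) = (2*(-30)/27 + 40)*(-47) = (2*(1/27)*(-30) + 40)*(-47) = (-20/9 + 40)*(-47) = (340/9)*(-47) = -15980/9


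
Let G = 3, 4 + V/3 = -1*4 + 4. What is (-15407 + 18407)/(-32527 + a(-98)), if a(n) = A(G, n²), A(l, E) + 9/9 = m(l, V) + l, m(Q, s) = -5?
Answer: -300/3253 ≈ -0.092223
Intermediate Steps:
V = -12 (V = -12 + 3*(-1*4 + 4) = -12 + 3*(-4 + 4) = -12 + 3*0 = -12 + 0 = -12)
A(l, E) = -6 + l (A(l, E) = -1 + (-5 + l) = -6 + l)
a(n) = -3 (a(n) = -6 + 3 = -3)
(-15407 + 18407)/(-32527 + a(-98)) = (-15407 + 18407)/(-32527 - 3) = 3000/(-32530) = 3000*(-1/32530) = -300/3253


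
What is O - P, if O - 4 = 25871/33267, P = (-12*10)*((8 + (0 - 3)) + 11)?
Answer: 64031579/33267 ≈ 1924.8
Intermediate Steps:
P = -1920 (P = -120*((8 - 3) + 11) = -120*(5 + 11) = -120*16 = -1920)
O = 158939/33267 (O = 4 + 25871/33267 = 158939/33267 ≈ 4.7777)
O - P = 158939/33267 - 1*(-1920) = 158939/33267 + 1920 = 64031579/33267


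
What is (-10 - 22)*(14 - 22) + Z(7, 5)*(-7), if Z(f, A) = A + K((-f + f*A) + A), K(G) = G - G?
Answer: 221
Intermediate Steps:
K(G) = 0
Z(f, A) = A (Z(f, A) = A + 0 = A)
(-10 - 22)*(14 - 22) + Z(7, 5)*(-7) = (-10 - 22)*(14 - 22) + 5*(-7) = -32*(-8) - 35 = 256 - 35 = 221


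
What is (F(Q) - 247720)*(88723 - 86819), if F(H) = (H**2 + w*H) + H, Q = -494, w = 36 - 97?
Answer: 49420224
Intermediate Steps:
w = -61
F(H) = H**2 - 60*H (F(H) = (H**2 - 61*H) + H = H**2 - 60*H)
(F(Q) - 247720)*(88723 - 86819) = (-494*(-60 - 494) - 247720)*(88723 - 86819) = (-494*(-554) - 247720)*1904 = (273676 - 247720)*1904 = 25956*1904 = 49420224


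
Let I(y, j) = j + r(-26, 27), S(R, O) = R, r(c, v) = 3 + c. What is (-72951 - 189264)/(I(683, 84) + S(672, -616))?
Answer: -262215/733 ≈ -357.73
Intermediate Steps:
I(y, j) = -23 + j (I(y, j) = j + (3 - 26) = j - 23 = -23 + j)
(-72951 - 189264)/(I(683, 84) + S(672, -616)) = (-72951 - 189264)/((-23 + 84) + 672) = -262215/(61 + 672) = -262215/733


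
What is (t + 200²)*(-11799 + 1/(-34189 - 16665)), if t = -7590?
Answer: -9723426953135/25427 ≈ -3.8241e+8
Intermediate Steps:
(t + 200²)*(-11799 + 1/(-34189 - 16665)) = (-7590 + 200²)*(-11799 + 1/(-34189 - 16665)) = (-7590 + 40000)*(-11799 + 1/(-50854)) = 32410*(-11799 - 1/50854) = 32410*(-600026347/50854) = -9723426953135/25427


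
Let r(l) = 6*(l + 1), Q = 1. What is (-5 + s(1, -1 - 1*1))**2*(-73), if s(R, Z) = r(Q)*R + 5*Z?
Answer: -657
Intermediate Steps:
r(l) = 6 + 6*l (r(l) = 6*(1 + l) = 6 + 6*l)
s(R, Z) = 5*Z + 12*R (s(R, Z) = (6 + 6*1)*R + 5*Z = (6 + 6)*R + 5*Z = 12*R + 5*Z = 5*Z + 12*R)
(-5 + s(1, -1 - 1*1))**2*(-73) = (-5 + (5*(-1 - 1*1) + 12*1))**2*(-73) = (-5 + (5*(-1 - 1) + 12))**2*(-73) = (-5 + (5*(-2) + 12))**2*(-73) = (-5 + (-10 + 12))**2*(-73) = (-5 + 2)**2*(-73) = (-3)**2*(-73) = 9*(-73) = -657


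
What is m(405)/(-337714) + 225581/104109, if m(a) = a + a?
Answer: 38048766772/17579533413 ≈ 2.1644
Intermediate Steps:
m(a) = 2*a
m(405)/(-337714) + 225581/104109 = (2*405)/(-337714) + 225581/104109 = 810*(-1/337714) + 225581*(1/104109) = -405/168857 + 225581/104109 = 38048766772/17579533413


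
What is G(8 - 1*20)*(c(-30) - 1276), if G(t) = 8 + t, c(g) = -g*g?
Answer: 8704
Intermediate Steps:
c(g) = -g**2
G(8 - 1*20)*(c(-30) - 1276) = (8 + (8 - 1*20))*(-1*(-30)**2 - 1276) = (8 + (8 - 20))*(-1*900 - 1276) = (8 - 12)*(-900 - 1276) = -4*(-2176) = 8704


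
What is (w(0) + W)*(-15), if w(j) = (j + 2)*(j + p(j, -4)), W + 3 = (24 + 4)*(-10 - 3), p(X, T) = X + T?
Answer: 5625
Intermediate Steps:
p(X, T) = T + X
W = -367 (W = -3 + (24 + 4)*(-10 - 3) = -3 + 28*(-13) = -3 - 364 = -367)
w(j) = (-4 + 2*j)*(2 + j) (w(j) = (j + 2)*(j + (-4 + j)) = (2 + j)*(-4 + 2*j) = (-4 + 2*j)*(2 + j))
(w(0) + W)*(-15) = ((-8 + 2*0**2) - 367)*(-15) = ((-8 + 2*0) - 367)*(-15) = ((-8 + 0) - 367)*(-15) = (-8 - 367)*(-15) = -375*(-15) = 5625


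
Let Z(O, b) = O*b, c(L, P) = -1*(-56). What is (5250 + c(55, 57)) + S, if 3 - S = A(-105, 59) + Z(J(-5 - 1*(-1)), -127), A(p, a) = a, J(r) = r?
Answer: 4742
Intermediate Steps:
c(L, P) = 56
S = -564 (S = 3 - (59 + (-5 - 1*(-1))*(-127)) = 3 - (59 + (-5 + 1)*(-127)) = 3 - (59 - 4*(-127)) = 3 - (59 + 508) = 3 - 1*567 = 3 - 567 = -564)
(5250 + c(55, 57)) + S = (5250 + 56) - 564 = 5306 - 564 = 4742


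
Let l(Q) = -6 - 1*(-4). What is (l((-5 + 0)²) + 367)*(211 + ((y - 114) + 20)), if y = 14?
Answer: 47815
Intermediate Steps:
l(Q) = -2 (l(Q) = -6 + 4 = -2)
(l((-5 + 0)²) + 367)*(211 + ((y - 114) + 20)) = (-2 + 367)*(211 + ((14 - 114) + 20)) = 365*(211 + (-100 + 20)) = 365*(211 - 80) = 365*131 = 47815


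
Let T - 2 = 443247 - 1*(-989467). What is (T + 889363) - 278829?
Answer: 2043250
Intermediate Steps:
T = 1432716 (T = 2 + (443247 - 1*(-989467)) = 2 + (443247 + 989467) = 2 + 1432714 = 1432716)
(T + 889363) - 278829 = (1432716 + 889363) - 278829 = 2322079 - 278829 = 2043250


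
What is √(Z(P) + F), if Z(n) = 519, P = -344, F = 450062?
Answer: √450581 ≈ 671.25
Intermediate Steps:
√(Z(P) + F) = √(519 + 450062) = √450581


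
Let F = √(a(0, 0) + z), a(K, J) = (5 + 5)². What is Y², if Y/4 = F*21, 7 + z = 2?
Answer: 670320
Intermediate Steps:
a(K, J) = 100 (a(K, J) = 10² = 100)
z = -5 (z = -7 + 2 = -5)
F = √95 (F = √(100 - 5) = √95 ≈ 9.7468)
Y = 84*√95 (Y = 4*(√95*21) = 4*(21*√95) = 84*√95 ≈ 818.73)
Y² = (84*√95)² = 670320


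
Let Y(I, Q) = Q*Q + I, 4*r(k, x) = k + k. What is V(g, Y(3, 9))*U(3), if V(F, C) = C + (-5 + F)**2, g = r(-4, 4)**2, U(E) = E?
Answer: 255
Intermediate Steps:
r(k, x) = k/2 (r(k, x) = (k + k)/4 = (2*k)/4 = k/2)
g = 4 (g = ((1/2)*(-4))**2 = (-2)**2 = 4)
Y(I, Q) = I + Q**2 (Y(I, Q) = Q**2 + I = I + Q**2)
V(g, Y(3, 9))*U(3) = ((3 + 9**2) + (-5 + 4)**2)*3 = ((3 + 81) + (-1)**2)*3 = (84 + 1)*3 = 85*3 = 255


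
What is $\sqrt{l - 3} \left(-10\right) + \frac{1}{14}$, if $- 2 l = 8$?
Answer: $\frac{1}{14} - 10 i \sqrt{7} \approx 0.071429 - 26.458 i$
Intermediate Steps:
$l = -4$ ($l = \left(- \frac{1}{2}\right) 8 = -4$)
$\sqrt{l - 3} \left(-10\right) + \frac{1}{14} = \sqrt{-4 - 3} \left(-10\right) + \frac{1}{14} = \sqrt{-7} \left(-10\right) + \frac{1}{14} = i \sqrt{7} \left(-10\right) + \frac{1}{14} = - 10 i \sqrt{7} + \frac{1}{14} = \frac{1}{14} - 10 i \sqrt{7}$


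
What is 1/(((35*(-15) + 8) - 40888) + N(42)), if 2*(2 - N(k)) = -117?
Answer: -2/82689 ≈ -2.4187e-5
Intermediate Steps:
N(k) = 121/2 (N(k) = 2 - ½*(-117) = 2 + 117/2 = 121/2)
1/(((35*(-15) + 8) - 40888) + N(42)) = 1/(((35*(-15) + 8) - 40888) + 121/2) = 1/(((-525 + 8) - 40888) + 121/2) = 1/((-517 - 40888) + 121/2) = 1/(-41405 + 121/2) = 1/(-82689/2) = -2/82689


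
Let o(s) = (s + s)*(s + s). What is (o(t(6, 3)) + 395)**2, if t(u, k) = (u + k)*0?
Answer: 156025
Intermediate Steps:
t(u, k) = 0 (t(u, k) = (k + u)*0 = 0)
o(s) = 4*s**2 (o(s) = (2*s)*(2*s) = 4*s**2)
(o(t(6, 3)) + 395)**2 = (4*0**2 + 395)**2 = (4*0 + 395)**2 = (0 + 395)**2 = 395**2 = 156025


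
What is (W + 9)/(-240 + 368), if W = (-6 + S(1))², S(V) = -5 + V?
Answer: 109/128 ≈ 0.85156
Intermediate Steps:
W = 100 (W = (-6 + (-5 + 1))² = (-6 - 4)² = (-10)² = 100)
(W + 9)/(-240 + 368) = (100 + 9)/(-240 + 368) = 109/128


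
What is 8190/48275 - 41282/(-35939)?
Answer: 457445792/346991045 ≈ 1.3183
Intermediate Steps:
8190/48275 - 41282/(-35939) = 8190*(1/48275) - 41282*(-1/35939) = 1638/9655 + 41282/35939 = 457445792/346991045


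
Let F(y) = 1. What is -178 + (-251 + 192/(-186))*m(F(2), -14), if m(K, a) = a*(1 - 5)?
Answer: -443046/31 ≈ -14292.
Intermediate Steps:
m(K, a) = -4*a (m(K, a) = a*(-4) = -4*a)
-178 + (-251 + 192/(-186))*m(F(2), -14) = -178 + (-251 + 192/(-186))*(-4*(-14)) = -178 + (-251 + 192*(-1/186))*56 = -178 + (-251 - 32/31)*56 = -178 - 7813/31*56 = -178 - 437528/31 = -443046/31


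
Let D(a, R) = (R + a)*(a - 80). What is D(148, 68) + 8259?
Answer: 22947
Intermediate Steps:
D(a, R) = (-80 + a)*(R + a) (D(a, R) = (R + a)*(-80 + a) = (-80 + a)*(R + a))
D(148, 68) + 8259 = (148² - 80*68 - 80*148 + 68*148) + 8259 = (21904 - 5440 - 11840 + 10064) + 8259 = 14688 + 8259 = 22947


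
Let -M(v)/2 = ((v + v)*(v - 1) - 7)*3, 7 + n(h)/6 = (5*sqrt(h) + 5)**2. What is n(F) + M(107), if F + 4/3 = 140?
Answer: -115154 + 400*sqrt(78) ≈ -1.1162e+5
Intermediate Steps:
F = 416/3 (F = -4/3 + 140 = 416/3 ≈ 138.67)
n(h) = -42 + 6*(5 + 5*sqrt(h))**2 (n(h) = -42 + 6*(5*sqrt(h) + 5)**2 = -42 + 6*(5 + 5*sqrt(h))**2)
M(v) = 42 - 12*v*(-1 + v) (M(v) = -2*((v + v)*(v - 1) - 7)*3 = -2*((2*v)*(-1 + v) - 7)*3 = -2*(2*v*(-1 + v) - 7)*3 = -2*(-7 + 2*v*(-1 + v))*3 = -2*(-21 + 6*v*(-1 + v)) = 42 - 12*v*(-1 + v))
n(F) + M(107) = (108 + 150*(416/3) + 300*sqrt(416/3)) + (42 - 12*107**2 + 12*107) = (108 + 20800 + 300*(4*sqrt(78)/3)) + (42 - 12*11449 + 1284) = (108 + 20800 + 400*sqrt(78)) + (42 - 137388 + 1284) = (20908 + 400*sqrt(78)) - 136062 = -115154 + 400*sqrt(78)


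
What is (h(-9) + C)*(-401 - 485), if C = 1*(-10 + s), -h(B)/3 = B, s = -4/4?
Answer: -14176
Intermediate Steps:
s = -1 (s = -4*1/4 = -1)
h(B) = -3*B
C = -11 (C = 1*(-10 - 1) = 1*(-11) = -11)
(h(-9) + C)*(-401 - 485) = (-3*(-9) - 11)*(-401 - 485) = (27 - 11)*(-886) = 16*(-886) = -14176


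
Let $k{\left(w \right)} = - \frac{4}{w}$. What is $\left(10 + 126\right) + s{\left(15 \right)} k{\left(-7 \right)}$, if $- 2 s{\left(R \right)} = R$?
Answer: $\frac{922}{7} \approx 131.71$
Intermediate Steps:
$s{\left(R \right)} = - \frac{R}{2}$
$\left(10 + 126\right) + s{\left(15 \right)} k{\left(-7 \right)} = \left(10 + 126\right) + \left(- \frac{1}{2}\right) 15 \left(- \frac{4}{-7}\right) = 136 - \frac{15 \left(\left(-4\right) \left(- \frac{1}{7}\right)\right)}{2} = 136 - \frac{30}{7} = \frac{922}{7}$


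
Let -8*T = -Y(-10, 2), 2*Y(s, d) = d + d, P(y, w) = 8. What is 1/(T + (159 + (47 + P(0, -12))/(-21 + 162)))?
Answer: 564/90037 ≈ 0.0062641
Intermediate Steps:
Y(s, d) = d (Y(s, d) = (d + d)/2 = (2*d)/2 = d)
T = ¼ (T = -(-1)*2/8 = -⅛*(-2) = ¼ ≈ 0.25000)
1/(T + (159 + (47 + P(0, -12))/(-21 + 162))) = 1/(¼ + (159 + (47 + 8)/(-21 + 162))) = 1/(¼ + (159 + 55/141)) = 1/(¼ + 22474/141) = 1/(90037/564) = 564/90037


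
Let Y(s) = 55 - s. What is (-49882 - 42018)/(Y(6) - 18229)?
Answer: 4595/909 ≈ 5.0550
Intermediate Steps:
(-49882 - 42018)/(Y(6) - 18229) = (-49882 - 42018)/((55 - 1*6) - 18229) = -91900/((55 - 6) - 18229) = -91900/(49 - 18229) = -91900/(-18180) = -91900*(-1/18180) = 4595/909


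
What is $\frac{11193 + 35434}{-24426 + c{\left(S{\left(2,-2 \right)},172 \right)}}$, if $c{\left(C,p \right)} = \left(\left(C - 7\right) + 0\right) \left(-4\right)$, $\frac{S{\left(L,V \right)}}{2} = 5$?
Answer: $- \frac{46627}{24438} \approx -1.908$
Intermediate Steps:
$S{\left(L,V \right)} = 10$ ($S{\left(L,V \right)} = 2 \cdot 5 = 10$)
$c{\left(C,p \right)} = 28 - 4 C$ ($c{\left(C,p \right)} = \left(\left(-7 + C\right) + 0\right) \left(-4\right) = \left(-7 + C\right) \left(-4\right) = 28 - 4 C$)
$\frac{11193 + 35434}{-24426 + c{\left(S{\left(2,-2 \right)},172 \right)}} = \frac{11193 + 35434}{-24426 + \left(28 - 40\right)} = \frac{46627}{-24426 + \left(28 - 40\right)} = \frac{46627}{-24426 - 12} = \frac{46627}{-24438} = 46627 \left(- \frac{1}{24438}\right) = - \frac{46627}{24438}$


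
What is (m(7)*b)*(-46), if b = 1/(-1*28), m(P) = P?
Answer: 23/2 ≈ 11.500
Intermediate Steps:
b = -1/28 (b = 1/(-28) = -1/28 ≈ -0.035714)
(m(7)*b)*(-46) = (7*(-1/28))*(-46) = -¼*(-46) = 23/2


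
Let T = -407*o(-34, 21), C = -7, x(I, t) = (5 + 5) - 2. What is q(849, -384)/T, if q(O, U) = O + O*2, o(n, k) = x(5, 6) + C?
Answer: -2547/407 ≈ -6.2580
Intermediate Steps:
x(I, t) = 8 (x(I, t) = 10 - 2 = 8)
o(n, k) = 1 (o(n, k) = 8 - 7 = 1)
q(O, U) = 3*O (q(O, U) = O + 2*O = 3*O)
T = -407 (T = -407*1 = -407)
q(849, -384)/T = (3*849)/(-407) = 2547*(-1/407) = -2547/407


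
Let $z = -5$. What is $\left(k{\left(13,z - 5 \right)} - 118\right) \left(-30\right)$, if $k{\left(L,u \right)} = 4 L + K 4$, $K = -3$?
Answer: $2340$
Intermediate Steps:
$k{\left(L,u \right)} = -12 + 4 L$ ($k{\left(L,u \right)} = 4 L - 12 = -12 + 4 L$)
$\left(k{\left(13,z - 5 \right)} - 118\right) \left(-30\right) = \left(\left(-12 + 4 \cdot 13\right) - 118\right) \left(-30\right) = \left(\left(-12 + 52\right) - 118\right) \left(-30\right) = \left(40 - 118\right) \left(-30\right) = \left(-78\right) \left(-30\right) = 2340$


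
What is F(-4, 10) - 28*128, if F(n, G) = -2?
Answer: -3586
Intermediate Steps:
F(-4, 10) - 28*128 = -2 - 28*128 = -2 - 3584 = -3586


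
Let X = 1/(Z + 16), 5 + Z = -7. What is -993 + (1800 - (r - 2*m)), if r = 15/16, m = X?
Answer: 12905/16 ≈ 806.56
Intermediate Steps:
Z = -12 (Z = -5 - 7 = -12)
X = 1/4 (X = 1/(-12 + 16) = 1/4 ≈ 0.25000)
m = 1/4 ≈ 0.25000
r = 15/16 (r = 15*(1/16) = 15/16 ≈ 0.93750)
-993 + (1800 - (r - 2*m)) = -993 + (1800 - (15/16 - 2*1/4)) = -993 + (1800 - (15/16 - 1/2)) = -993 + (1800 - 1*7/16) = -993 + (1800 - 7/16) = -993 + 28793/16 = 12905/16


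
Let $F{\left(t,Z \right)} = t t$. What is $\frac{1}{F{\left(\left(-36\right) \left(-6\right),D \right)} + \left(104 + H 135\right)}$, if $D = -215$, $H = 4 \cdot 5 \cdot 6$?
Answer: $\frac{1}{62960} \approx 1.5883 \cdot 10^{-5}$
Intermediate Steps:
$H = 120$ ($H = 20 \cdot 6 = 120$)
$F{\left(t,Z \right)} = t^{2}$
$\frac{1}{F{\left(\left(-36\right) \left(-6\right),D \right)} + \left(104 + H 135\right)} = \frac{1}{\left(\left(-36\right) \left(-6\right)\right)^{2} + \left(104 + 120 \cdot 135\right)} = \frac{1}{216^{2} + \left(104 + 16200\right)} = \frac{1}{46656 + 16304} = \frac{1}{62960}$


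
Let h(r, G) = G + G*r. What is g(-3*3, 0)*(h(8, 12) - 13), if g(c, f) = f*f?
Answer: 0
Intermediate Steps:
g(c, f) = f**2
g(-3*3, 0)*(h(8, 12) - 13) = 0**2*(12*(1 + 8) - 13) = 0*(12*9 - 13) = 0*(108 - 13) = 0*95 = 0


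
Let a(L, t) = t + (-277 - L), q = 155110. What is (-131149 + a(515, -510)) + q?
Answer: 22659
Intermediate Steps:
a(L, t) = -277 + t - L
(-131149 + a(515, -510)) + q = (-131149 + (-277 - 510 - 1*515)) + 155110 = (-131149 + (-277 - 510 - 515)) + 155110 = (-131149 - 1302) + 155110 = -132451 + 155110 = 22659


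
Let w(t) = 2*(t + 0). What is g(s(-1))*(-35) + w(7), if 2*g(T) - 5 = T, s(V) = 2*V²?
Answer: -217/2 ≈ -108.50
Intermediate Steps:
g(T) = 5/2 + T/2
w(t) = 2*t
g(s(-1))*(-35) + w(7) = (5/2 + (2*(-1)²)/2)*(-35) + 2*7 = (5/2 + (2*1)/2)*(-35) + 14 = (5/2 + (½)*2)*(-35) + 14 = (5/2 + 1)*(-35) + 14 = (7/2)*(-35) + 14 = -245/2 + 14 = -217/2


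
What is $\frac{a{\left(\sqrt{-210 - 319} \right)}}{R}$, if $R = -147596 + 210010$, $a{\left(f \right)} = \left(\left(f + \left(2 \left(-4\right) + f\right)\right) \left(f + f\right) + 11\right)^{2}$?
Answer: $\frac{4295601}{62414} + \frac{774640 i}{31207} \approx 68.824 + 24.823 i$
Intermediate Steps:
$a{\left(f \right)} = \left(11 + 2 f \left(-8 + 2 f\right)\right)^{2}$ ($a{\left(f \right)} = \left(\left(f + \left(-8 + f\right)\right) 2 f + 11\right)^{2} = \left(\left(-8 + 2 f\right) 2 f + 11\right)^{2} = \left(2 f \left(-8 + 2 f\right) + 11\right)^{2} = \left(11 + 2 f \left(-8 + 2 f\right)\right)^{2}$)
$R = 62414$
$\frac{a{\left(\sqrt{-210 - 319} \right)}}{R} = \frac{\left(11 - 16 \sqrt{-210 - 319} + 4 \left(\sqrt{-210 - 319}\right)^{2}\right)^{2}}{62414} = \left(11 - 16 \sqrt{-529} + 4 \left(\sqrt{-529}\right)^{2}\right)^{2} \cdot \frac{1}{62414} = \left(11 - 16 \cdot 23 i + 4 \left(23 i\right)^{2}\right)^{2} \cdot \frac{1}{62414} = \left(11 - 368 i + 4 \left(-529\right)\right)^{2} \cdot \frac{1}{62414} = \left(11 - 368 i - 2116\right)^{2} \cdot \frac{1}{62414} = \left(-2105 - 368 i\right)^{2} \cdot \frac{1}{62414} = \frac{\left(-2105 - 368 i\right)^{2}}{62414}$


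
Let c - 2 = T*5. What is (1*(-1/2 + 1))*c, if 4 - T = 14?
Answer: -24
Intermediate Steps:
T = -10 (T = 4 - 1*14 = 4 - 14 = -10)
c = -48 (c = 2 - 10*5 = 2 - 50 = -48)
(1*(-1/2 + 1))*c = (1*(-1/2 + 1))*(-48) = (1*(-1*½ + 1))*(-48) = (1*(-½ + 1))*(-48) = (1*(½))*(-48) = (½)*(-48) = -24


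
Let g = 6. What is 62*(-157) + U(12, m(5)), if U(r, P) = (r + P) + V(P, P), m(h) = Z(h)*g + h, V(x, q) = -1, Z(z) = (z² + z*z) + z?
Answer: -9388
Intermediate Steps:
Z(z) = z + 2*z² (Z(z) = (z² + z²) + z = 2*z² + z = z + 2*z²)
m(h) = h + 6*h*(1 + 2*h) (m(h) = (h*(1 + 2*h))*6 + h = 6*h*(1 + 2*h) + h = h + 6*h*(1 + 2*h))
U(r, P) = -1 + P + r (U(r, P) = (r + P) - 1 = (P + r) - 1 = -1 + P + r)
62*(-157) + U(12, m(5)) = 62*(-157) + (-1 + 5*(7 + 12*5) + 12) = -9734 + (-1 + 5*(7 + 60) + 12) = -9734 + (-1 + 5*67 + 12) = -9734 + (-1 + 335 + 12) = -9734 + 346 = -9388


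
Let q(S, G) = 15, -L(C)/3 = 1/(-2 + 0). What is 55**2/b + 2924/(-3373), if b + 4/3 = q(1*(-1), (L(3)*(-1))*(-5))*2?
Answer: 30358511/290078 ≈ 104.66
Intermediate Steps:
L(C) = 3/2 (L(C) = -3/(-2 + 0) = -3/(-2) = -3*(-1/2) = 3/2)
b = 86/3 (b = -4/3 + 15*2 = -4/3 + 30 = 86/3 ≈ 28.667)
55**2/b + 2924/(-3373) = 55**2/(86/3) + 2924/(-3373) = 3025*(3/86) + 2924*(-1/3373) = 9075/86 - 2924/3373 = 30358511/290078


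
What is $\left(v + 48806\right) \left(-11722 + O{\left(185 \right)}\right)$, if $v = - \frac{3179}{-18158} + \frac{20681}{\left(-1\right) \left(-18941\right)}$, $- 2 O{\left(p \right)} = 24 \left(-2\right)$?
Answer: $- \frac{98183164679194745}{171965339} \approx -5.7095 \cdot 10^{8}$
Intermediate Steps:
$O{\left(p \right)} = 24$ ($O{\left(p \right)} = - \frac{24 \left(-2\right)}{2} = \left(- \frac{1}{2}\right) \left(-48\right) = 24$)
$v = \frac{435739037}{343930678}$ ($v = \left(-3179\right) \left(- \frac{1}{18158}\right) + \frac{20681}{18941} = \frac{3179}{18158} + 20681 \cdot \frac{1}{18941} = \frac{3179}{18158} + \frac{20681}{18941} = \frac{435739037}{343930678} \approx 1.2669$)
$\left(v + 48806\right) \left(-11722 + O{\left(185 \right)}\right) = \left(\frac{435739037}{343930678} + 48806\right) \left(-11722 + 24\right) = \frac{16786316409505}{343930678} \left(-11698\right) = - \frac{98183164679194745}{171965339}$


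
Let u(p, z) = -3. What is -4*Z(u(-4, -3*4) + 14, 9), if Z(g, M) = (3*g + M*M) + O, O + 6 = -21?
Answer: -348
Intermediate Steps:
O = -27 (O = -6 - 21 = -27)
Z(g, M) = -27 + M² + 3*g (Z(g, M) = (3*g + M*M) - 27 = (3*g + M²) - 27 = (M² + 3*g) - 27 = -27 + M² + 3*g)
-4*Z(u(-4, -3*4) + 14, 9) = -4*(-27 + 9² + 3*(-3 + 14)) = -4*(-27 + 81 + 3*11) = -4*(-27 + 81 + 33) = -4*87 = -348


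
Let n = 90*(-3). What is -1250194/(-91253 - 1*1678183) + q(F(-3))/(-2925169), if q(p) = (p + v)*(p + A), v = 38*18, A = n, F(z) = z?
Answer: 153307303379/199073051334 ≈ 0.77011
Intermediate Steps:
n = -270
A = -270
v = 684
q(p) = (-270 + p)*(684 + p) (q(p) = (p + 684)*(p - 270) = (684 + p)*(-270 + p) = (-270 + p)*(684 + p))
-1250194/(-91253 - 1*1678183) + q(F(-3))/(-2925169) = -1250194/(-91253 - 1*1678183) + (-184680 + (-3)² + 414*(-3))/(-2925169) = -1250194/(-91253 - 1678183) + (-184680 + 9 - 1242)*(-1/2925169) = -1250194/(-1769436) - 185913*(-1/2925169) = -1250194*(-1/1769436) + 14301/225013 = 625097/884718 + 14301/225013 = 153307303379/199073051334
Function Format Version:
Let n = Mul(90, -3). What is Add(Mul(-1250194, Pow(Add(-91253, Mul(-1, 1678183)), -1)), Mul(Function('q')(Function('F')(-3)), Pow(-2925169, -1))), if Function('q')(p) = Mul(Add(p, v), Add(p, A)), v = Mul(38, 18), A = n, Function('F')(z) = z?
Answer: Rational(153307303379, 199073051334) ≈ 0.77011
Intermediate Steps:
n = -270
A = -270
v = 684
Function('q')(p) = Mul(Add(-270, p), Add(684, p)) (Function('q')(p) = Mul(Add(p, 684), Add(p, -270)) = Mul(Add(684, p), Add(-270, p)) = Mul(Add(-270, p), Add(684, p)))
Add(Mul(-1250194, Pow(Add(-91253, Mul(-1, 1678183)), -1)), Mul(Function('q')(Function('F')(-3)), Pow(-2925169, -1))) = Add(Mul(-1250194, Pow(Add(-91253, Mul(-1, 1678183)), -1)), Mul(Add(-184680, Pow(-3, 2), Mul(414, -3)), Pow(-2925169, -1))) = Add(Mul(-1250194, Pow(Add(-91253, -1678183), -1)), Mul(Add(-184680, 9, -1242), Rational(-1, 2925169))) = Add(Mul(-1250194, Pow(-1769436, -1)), Mul(-185913, Rational(-1, 2925169))) = Add(Mul(-1250194, Rational(-1, 1769436)), Rational(14301, 225013)) = Add(Rational(625097, 884718), Rational(14301, 225013)) = Rational(153307303379, 199073051334)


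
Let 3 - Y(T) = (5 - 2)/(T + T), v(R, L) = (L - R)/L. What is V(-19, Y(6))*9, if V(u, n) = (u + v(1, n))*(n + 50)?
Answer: -191799/22 ≈ -8718.1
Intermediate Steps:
v(R, L) = (L - R)/L
Y(T) = 3 - 3/(2*T) (Y(T) = 3 - (5 - 2)/(T + T) = 3 - 3/(2*T))
V(u, n) = (50 + n)*(u + (-1 + n)/n) (V(u, n) = (u + (n - 1*1)/n)*(n + 50) = (u + (n - 1)/n)*(50 + n) = (u + (-1 + n)/n)*(50 + n) = (50 + n)*(u + (-1 + n)/n))
V(-19, Y(6))*9 = (49 + (3 - 3/2/6) - 50/(3 - 3/2/6) + 50*(-19) + (3 - 3/2/6)*(-19))*9 = (49 + (3 - 3/2*1/6) - 50/(3 - 3/2*1/6) - 950 + (3 - 3/2*1/6)*(-19))*9 = (49 + (3 - 1/4) - 50/(3 - 1/4) - 950 + (3 - 1/4)*(-19))*9 = (49 + 11/4 - 50/11/4 - 950 + (11/4)*(-19))*9 = (49 + 11/4 - 50*4/11 - 950 - 209/4)*9 = (49 + 11/4 - 200/11 - 950 - 209/4)*9 = -21311/22*9 = -191799/22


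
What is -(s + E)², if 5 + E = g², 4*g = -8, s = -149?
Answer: -22500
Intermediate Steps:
g = -2 (g = (¼)*(-8) = -2)
E = -1 (E = -5 + (-2)² = -5 + 4 = -1)
-(s + E)² = -(-149 - 1)² = -1*(-150)² = -1*22500 = -22500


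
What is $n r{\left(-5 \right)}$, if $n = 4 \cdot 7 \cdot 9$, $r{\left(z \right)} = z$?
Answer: $-1260$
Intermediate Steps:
$n = 252$ ($n = 28 \cdot 9 = 252$)
$n r{\left(-5 \right)} = 252 \left(-5\right) = -1260$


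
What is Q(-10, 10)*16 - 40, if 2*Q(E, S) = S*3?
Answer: 200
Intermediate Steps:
Q(E, S) = 3*S/2 (Q(E, S) = (S*3)/2 = (3*S)/2 = 3*S/2)
Q(-10, 10)*16 - 40 = ((3/2)*10)*16 - 40 = 15*16 - 40 = 240 - 40 = 200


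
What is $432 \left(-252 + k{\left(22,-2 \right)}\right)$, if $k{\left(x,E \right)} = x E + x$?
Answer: $-118368$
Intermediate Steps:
$k{\left(x,E \right)} = x + E x$ ($k{\left(x,E \right)} = E x + x = x + E x$)
$432 \left(-252 + k{\left(22,-2 \right)}\right) = 432 \left(-252 + 22 \left(1 - 2\right)\right) = 432 \left(-252 + 22 \left(-1\right)\right) = 432 \left(-252 - 22\right) = 432 \left(-274\right) = -118368$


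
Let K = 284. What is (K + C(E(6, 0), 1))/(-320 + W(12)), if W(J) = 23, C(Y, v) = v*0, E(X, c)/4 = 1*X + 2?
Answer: -284/297 ≈ -0.95623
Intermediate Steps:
E(X, c) = 8 + 4*X (E(X, c) = 4*(1*X + 2) = 4*(X + 2) = 4*(2 + X) = 8 + 4*X)
C(Y, v) = 0
(K + C(E(6, 0), 1))/(-320 + W(12)) = (284 + 0)/(-320 + 23) = 284/(-297) = 284*(-1/297) = -284/297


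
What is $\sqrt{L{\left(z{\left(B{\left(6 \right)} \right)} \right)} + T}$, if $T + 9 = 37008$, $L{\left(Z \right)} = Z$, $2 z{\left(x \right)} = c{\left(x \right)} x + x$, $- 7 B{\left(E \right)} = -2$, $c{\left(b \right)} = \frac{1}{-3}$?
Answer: $\frac{\sqrt{16316601}}{21} \approx 192.35$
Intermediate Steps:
$c{\left(b \right)} = - \frac{1}{3}$
$B{\left(E \right)} = \frac{2}{7}$ ($B{\left(E \right)} = \left(- \frac{1}{7}\right) \left(-2\right) = \frac{2}{7}$)
$z{\left(x \right)} = \frac{x}{3}$ ($z{\left(x \right)} = \frac{- \frac{x}{3} + x}{2} = \frac{\frac{2}{3} x}{2} = \frac{x}{3}$)
$T = 36999$ ($T = -9 + 37008 = 36999$)
$\sqrt{L{\left(z{\left(B{\left(6 \right)} \right)} \right)} + T} = \sqrt{\frac{1}{3} \cdot \frac{2}{7} + 36999} = \sqrt{\frac{2}{21} + 36999} = \sqrt{\frac{776981}{21}} = \frac{\sqrt{16316601}}{21}$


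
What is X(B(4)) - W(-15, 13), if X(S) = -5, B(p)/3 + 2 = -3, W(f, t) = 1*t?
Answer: -18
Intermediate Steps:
W(f, t) = t
B(p) = -15 (B(p) = -6 + 3*(-3) = -6 - 9 = -15)
X(B(4)) - W(-15, 13) = -5 - 1*13 = -5 - 13 = -18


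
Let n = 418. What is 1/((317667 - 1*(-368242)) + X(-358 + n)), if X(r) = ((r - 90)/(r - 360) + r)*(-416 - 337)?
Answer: 10/6406537 ≈ 1.5609e-6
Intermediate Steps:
X(r) = -753*r - 753*(-90 + r)/(-360 + r) (X(r) = ((-90 + r)/(-360 + r) + r)*(-753) = (r + (-90 + r)/(-360 + r))*(-753) = -753*r - 753*(-90 + r)/(-360 + r))
1/((317667 - 1*(-368242)) + X(-358 + n)) = 1/((317667 - 1*(-368242)) + 753*(90 - (-358 + 418)**2 + 359*(-358 + 418))/(-360 + (-358 + 418))) = 1/((317667 + 368242) + 753*(90 - 1*60**2 + 359*60)/(-360 + 60)) = 1/(685909 + 753*(90 - 1*3600 + 21540)/(-300)) = 1/(685909 + 753*(-1/300)*(90 - 3600 + 21540)) = 1/(685909 + 753*(-1/300)*18030) = 1/(685909 - 452553/10) = 1/(6406537/10) = 10/6406537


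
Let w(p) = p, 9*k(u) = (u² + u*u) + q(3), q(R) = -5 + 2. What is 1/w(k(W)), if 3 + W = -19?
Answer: 9/965 ≈ 0.0093264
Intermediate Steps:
W = -22 (W = -3 - 19 = -22)
q(R) = -3
k(u) = -⅓ + 2*u²/9 (k(u) = ((u² + u*u) - 3)/9 = ((u² + u²) - 3)/9 = (2*u² - 3)/9 = (-3 + 2*u²)/9 = -⅓ + 2*u²/9)
1/w(k(W)) = 1/(-⅓ + (2/9)*(-22)²) = 1/(-⅓ + (2/9)*484) = 1/(-⅓ + 968/9) = 1/(965/9) = 9/965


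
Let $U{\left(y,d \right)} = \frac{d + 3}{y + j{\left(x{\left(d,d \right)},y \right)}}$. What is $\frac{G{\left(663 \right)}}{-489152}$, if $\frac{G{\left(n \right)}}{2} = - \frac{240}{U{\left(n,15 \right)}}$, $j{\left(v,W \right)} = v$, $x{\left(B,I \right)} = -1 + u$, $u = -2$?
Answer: $\frac{275}{7643} \approx 0.035981$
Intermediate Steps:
$x{\left(B,I \right)} = -3$ ($x{\left(B,I \right)} = -1 - 2 = -3$)
$U{\left(y,d \right)} = \frac{3 + d}{-3 + y}$ ($U{\left(y,d \right)} = \frac{d + 3}{y - 3} = \frac{3 + d}{-3 + y}$)
$G{\left(n \right)} = 80 - \frac{80 n}{3}$ ($G{\left(n \right)} = 2 \left(- \frac{240}{\frac{1}{-3 + n} \left(3 + 15\right)}\right) = 2 \left(- \frac{240}{\frac{1}{-3 + n} 18}\right) = 2 \left(- \frac{240}{18 \frac{1}{-3 + n}}\right) = 2 \left(- 240 \left(- \frac{1}{6} + \frac{n}{18}\right)\right) = 2 \left(40 - \frac{40 n}{3}\right) = 80 - \frac{80 n}{3}$)
$\frac{G{\left(663 \right)}}{-489152} = \frac{80 - 17680}{-489152} = \left(80 - 17680\right) \left(- \frac{1}{489152}\right) = \left(-17600\right) \left(- \frac{1}{489152}\right) = \frac{275}{7643}$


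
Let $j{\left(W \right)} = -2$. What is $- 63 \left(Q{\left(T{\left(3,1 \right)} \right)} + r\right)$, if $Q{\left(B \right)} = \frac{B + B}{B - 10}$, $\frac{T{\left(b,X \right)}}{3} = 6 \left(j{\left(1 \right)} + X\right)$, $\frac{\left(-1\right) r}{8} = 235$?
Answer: $118359$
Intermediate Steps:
$r = -1880$ ($r = \left(-8\right) 235 = -1880$)
$T{\left(b,X \right)} = -36 + 18 X$ ($T{\left(b,X \right)} = 3 \cdot 6 \left(-2 + X\right) = 3 \left(-12 + 6 X\right) = -36 + 18 X$)
$Q{\left(B \right)} = \frac{2 B}{-10 + B}$
$- 63 \left(Q{\left(T{\left(3,1 \right)} \right)} + r\right) = - 63 \left(\frac{2 \left(-36 + 18 \cdot 1\right)}{-10 + \left(-36 + 18 \cdot 1\right)} - 1880\right) = - 63 \left(\frac{2 \left(-36 + 18\right)}{-10 + \left(-36 + 18\right)} - 1880\right) = - 63 \left(2 \left(-18\right) \frac{1}{-10 - 18} - 1880\right) = - 63 \left(2 \left(-18\right) \frac{1}{-28} - 1880\right) = - 63 \left(2 \left(-18\right) \left(- \frac{1}{28}\right) - 1880\right) = - 63 \left(\frac{9}{7} - 1880\right) = \left(-63\right) \left(- \frac{13151}{7}\right) = 118359$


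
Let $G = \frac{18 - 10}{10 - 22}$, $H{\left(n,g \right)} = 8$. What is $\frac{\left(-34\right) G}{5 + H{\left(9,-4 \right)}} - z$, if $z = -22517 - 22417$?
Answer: $\frac{1752494}{39} \approx 44936.0$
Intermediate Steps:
$z = -44934$
$G = - \frac{2}{3}$ ($G = \frac{8}{-12} = 8 \left(- \frac{1}{12}\right) = - \frac{2}{3} \approx -0.66667$)
$\frac{\left(-34\right) G}{5 + H{\left(9,-4 \right)}} - z = \frac{\left(-34\right) \left(- \frac{2}{3}\right)}{5 + 8} - -44934 = \frac{68}{3 \cdot 13} + 44934 = \frac{68}{3} \cdot \frac{1}{13} + 44934 = \frac{68}{39} + 44934 = \frac{1752494}{39}$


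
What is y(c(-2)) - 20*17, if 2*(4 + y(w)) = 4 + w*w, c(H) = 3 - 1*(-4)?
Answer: -635/2 ≈ -317.50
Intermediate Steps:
c(H) = 7 (c(H) = 3 + 4 = 7)
y(w) = -2 + w**2/2 (y(w) = -4 + (4 + w*w)/2 = -4 + (4 + w**2)/2 = -4 + (2 + w**2/2) = -2 + w**2/2)
y(c(-2)) - 20*17 = (-2 + (1/2)*7**2) - 20*17 = (-2 + (1/2)*49) - 340 = (-2 + 49/2) - 340 = 45/2 - 340 = -635/2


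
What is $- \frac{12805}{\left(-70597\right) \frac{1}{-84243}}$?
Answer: $- \frac{1078731615}{70597} \approx -15280.0$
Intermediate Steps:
$- \frac{12805}{\left(-70597\right) \frac{1}{-84243}} = - \frac{12805}{\left(-70597\right) \left(- \frac{1}{84243}\right)} = - \frac{12805}{\frac{70597}{84243}} = \left(-12805\right) \frac{84243}{70597} = - \frac{1078731615}{70597}$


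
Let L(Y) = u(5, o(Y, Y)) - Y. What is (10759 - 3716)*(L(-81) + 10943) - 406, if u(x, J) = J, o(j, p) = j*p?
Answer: 123850749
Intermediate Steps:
L(Y) = Y**2 - Y (L(Y) = Y*Y - Y = Y**2 - Y)
(10759 - 3716)*(L(-81) + 10943) - 406 = (10759 - 3716)*(-81*(-1 - 81) + 10943) - 406 = 7043*(-81*(-82) + 10943) - 406 = 7043*(6642 + 10943) - 406 = 7043*17585 - 406 = 123851155 - 406 = 123850749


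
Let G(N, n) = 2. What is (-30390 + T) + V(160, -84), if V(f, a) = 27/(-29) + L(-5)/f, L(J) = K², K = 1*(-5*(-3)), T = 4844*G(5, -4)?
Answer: -19211015/928 ≈ -20702.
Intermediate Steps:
T = 9688 (T = 4844*2 = 9688)
K = 15 (K = 1*15 = 15)
L(J) = 225 (L(J) = 15² = 225)
V(f, a) = -27/29 + 225/f (V(f, a) = 27/(-29) + 225/f = 27*(-1/29) + 225/f = -27/29 + 225/f)
(-30390 + T) + V(160, -84) = (-30390 + 9688) + (-27/29 + 225/160) = -20702 + (-27/29 + 225*(1/160)) = -20702 + (-27/29 + 45/32) = -20702 + 441/928 = -19211015/928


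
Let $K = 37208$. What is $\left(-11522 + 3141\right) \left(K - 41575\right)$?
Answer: $36599827$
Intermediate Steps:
$\left(-11522 + 3141\right) \left(K - 41575\right) = \left(-11522 + 3141\right) \left(37208 - 41575\right) = \left(-8381\right) \left(-4367\right) = 36599827$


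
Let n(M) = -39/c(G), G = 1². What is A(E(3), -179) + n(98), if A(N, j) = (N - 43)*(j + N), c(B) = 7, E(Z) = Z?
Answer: 49241/7 ≈ 7034.4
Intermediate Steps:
G = 1
n(M) = -39/7
A(N, j) = (-43 + N)*(N + j)
A(E(3), -179) + n(98) = (3² - 43*3 - 43*(-179) + 3*(-179)) - 39/7 = (9 - 129 + 7697 - 537) - 39/7 = 7040 - 39/7 = 49241/7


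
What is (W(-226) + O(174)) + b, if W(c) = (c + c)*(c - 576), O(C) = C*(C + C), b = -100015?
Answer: 323041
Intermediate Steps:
O(C) = 2*C² (O(C) = C*(2*C) = 2*C²)
W(c) = 2*c*(-576 + c) (W(c) = (2*c)*(-576 + c) = 2*c*(-576 + c))
(W(-226) + O(174)) + b = (2*(-226)*(-576 - 226) + 2*174²) - 100015 = (2*(-226)*(-802) + 2*30276) - 100015 = (362504 + 60552) - 100015 = 423056 - 100015 = 323041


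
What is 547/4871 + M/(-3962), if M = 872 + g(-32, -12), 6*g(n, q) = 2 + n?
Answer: -2055943/19298902 ≈ -0.10653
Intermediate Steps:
g(n, q) = 1/3 + n/6 (g(n, q) = (2 + n)/6 = 1/3 + n/6)
M = 867 (M = 872 + (1/3 + (1/6)*(-32)) = 872 + (1/3 - 16/3) = 872 - 5 = 867)
547/4871 + M/(-3962) = 547/4871 + 867/(-3962) = 547*(1/4871) + 867*(-1/3962) = 547/4871 - 867/3962 = -2055943/19298902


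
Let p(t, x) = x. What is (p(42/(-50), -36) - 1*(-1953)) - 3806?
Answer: -1889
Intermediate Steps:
(p(42/(-50), -36) - 1*(-1953)) - 3806 = (-36 - 1*(-1953)) - 3806 = (-36 + 1953) - 3806 = 1917 - 3806 = -1889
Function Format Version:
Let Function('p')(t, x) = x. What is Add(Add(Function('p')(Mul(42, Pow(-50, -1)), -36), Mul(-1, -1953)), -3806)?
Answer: -1889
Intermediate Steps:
Add(Add(Function('p')(Mul(42, Pow(-50, -1)), -36), Mul(-1, -1953)), -3806) = Add(Add(-36, Mul(-1, -1953)), -3806) = Add(Add(-36, 1953), -3806) = Add(1917, -3806) = -1889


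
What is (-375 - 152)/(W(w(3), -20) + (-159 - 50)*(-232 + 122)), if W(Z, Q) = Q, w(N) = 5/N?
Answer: -527/22970 ≈ -0.022943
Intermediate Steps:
(-375 - 152)/(W(w(3), -20) + (-159 - 50)*(-232 + 122)) = (-375 - 152)/(-20 + (-159 - 50)*(-232 + 122)) = -527/(-20 - 209*(-110)) = -527/(-20 + 22990) = -527/22970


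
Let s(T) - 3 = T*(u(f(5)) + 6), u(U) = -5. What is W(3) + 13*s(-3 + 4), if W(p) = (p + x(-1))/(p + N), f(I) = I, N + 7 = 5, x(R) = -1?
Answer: 54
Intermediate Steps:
N = -2 (N = -7 + 5 = -2)
W(p) = (-1 + p)/(-2 + p) (W(p) = (p - 1)/(p - 2) = (-1 + p)/(-2 + p))
s(T) = 3 + T (s(T) = 3 + T*(-5 + 6) = 3 + T*1 = 3 + T)
W(3) + 13*s(-3 + 4) = (-1 + 3)/(-2 + 3) + 13*(3 + (-3 + 4)) = 2/1 + 13*(3 + 1) = 1*2 + 13*4 = 2 + 52 = 54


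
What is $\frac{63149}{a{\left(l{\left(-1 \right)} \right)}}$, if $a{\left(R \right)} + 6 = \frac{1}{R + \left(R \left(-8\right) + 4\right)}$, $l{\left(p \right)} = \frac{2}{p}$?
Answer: $- \frac{1136682}{107} \approx -10623.0$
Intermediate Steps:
$a{\left(R \right)} = -6 + \frac{1}{4 - 7 R}$ ($a{\left(R \right)} = -6 + \frac{1}{R + \left(R \left(-8\right) + 4\right)} = -6 + \frac{1}{R - \left(-4 + 8 R\right)} = -6 + \frac{1}{4 - 7 R}$)
$\frac{63149}{a{\left(l{\left(-1 \right)} \right)}} = \frac{63149}{\frac{1}{-4 + 7 \frac{2}{-1}} \left(23 - 42 \frac{2}{-1}\right)} = \frac{63149}{\frac{1}{-4 + 7 \cdot 2 \left(-1\right)} \left(23 - 42 \cdot 2 \left(-1\right)\right)} = \frac{63149}{\frac{1}{-4 + 7 \left(-2\right)} \left(23 - -84\right)} = \frac{63149}{\frac{1}{-4 - 14} \left(23 + 84\right)} = \frac{63149}{\frac{1}{-18} \cdot 107} = \frac{63149}{\left(- \frac{1}{18}\right) 107} = \frac{63149}{- \frac{107}{18}} = 63149 \left(- \frac{18}{107}\right) = - \frac{1136682}{107}$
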